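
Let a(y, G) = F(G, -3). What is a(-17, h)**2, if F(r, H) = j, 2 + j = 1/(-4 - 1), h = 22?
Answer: 121/25 ≈ 4.8400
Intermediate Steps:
j = -11/5 (j = -2 + 1/(-4 - 1) = -2 + 1/(-5) = -2 - 1/5 = -11/5 ≈ -2.2000)
F(r, H) = -11/5
a(y, G) = -11/5
a(-17, h)**2 = (-11/5)**2 = 121/25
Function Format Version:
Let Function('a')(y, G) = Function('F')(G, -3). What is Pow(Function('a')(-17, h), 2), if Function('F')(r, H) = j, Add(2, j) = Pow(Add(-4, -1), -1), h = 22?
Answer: Rational(121, 25) ≈ 4.8400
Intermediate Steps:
j = Rational(-11, 5) (j = Add(-2, Pow(Add(-4, -1), -1)) = Add(-2, Pow(-5, -1)) = Add(-2, Rational(-1, 5)) = Rational(-11, 5) ≈ -2.2000)
Function('F')(r, H) = Rational(-11, 5)
Function('a')(y, G) = Rational(-11, 5)
Pow(Function('a')(-17, h), 2) = Pow(Rational(-11, 5), 2) = Rational(121, 25)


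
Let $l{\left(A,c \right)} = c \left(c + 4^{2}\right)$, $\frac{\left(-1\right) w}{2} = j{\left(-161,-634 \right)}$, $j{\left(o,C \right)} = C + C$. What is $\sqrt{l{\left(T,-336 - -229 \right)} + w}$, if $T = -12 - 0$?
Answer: $\sqrt{12273} \approx 110.78$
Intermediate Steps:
$j{\left(o,C \right)} = 2 C$
$T = -12$ ($T = -12 + 0 = -12$)
$w = 2536$ ($w = - 2 \cdot 2 \left(-634\right) = \left(-2\right) \left(-1268\right) = 2536$)
$l{\left(A,c \right)} = c \left(16 + c\right)$ ($l{\left(A,c \right)} = c \left(c + 16\right) = c \left(16 + c\right)$)
$\sqrt{l{\left(T,-336 - -229 \right)} + w} = \sqrt{\left(-336 - -229\right) \left(16 - 107\right) + 2536} = \sqrt{\left(-336 + 229\right) \left(16 + \left(-336 + 229\right)\right) + 2536} = \sqrt{- 107 \left(16 - 107\right) + 2536} = \sqrt{\left(-107\right) \left(-91\right) + 2536} = \sqrt{9737 + 2536} = \sqrt{12273}$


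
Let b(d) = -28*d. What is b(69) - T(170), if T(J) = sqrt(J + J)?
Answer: -1932 - 2*sqrt(85) ≈ -1950.4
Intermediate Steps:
T(J) = sqrt(2)*sqrt(J) (T(J) = sqrt(2*J) = sqrt(2)*sqrt(J))
b(69) - T(170) = -28*69 - sqrt(2)*sqrt(170) = -1932 - 2*sqrt(85)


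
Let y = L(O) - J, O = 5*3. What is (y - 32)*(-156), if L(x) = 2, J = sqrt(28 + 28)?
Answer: 4680 + 312*sqrt(14) ≈ 5847.4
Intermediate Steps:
J = 2*sqrt(14) (J = sqrt(56) = 2*sqrt(14) ≈ 7.4833)
O = 15
y = 2 - 2*sqrt(14) ≈ -5.4833
(y - 32)*(-156) = ((2 - 2*sqrt(14)) - 32)*(-156) = (-30 - 2*sqrt(14))*(-156) = 4680 + 312*sqrt(14)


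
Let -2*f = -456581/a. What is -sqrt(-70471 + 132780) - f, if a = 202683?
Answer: -456581/405366 - sqrt(62309) ≈ -250.74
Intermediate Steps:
f = 456581/405366 (f = -(-456581)/(2*202683) = -1/2*(-456581/202683) = 456581/405366 ≈ 1.1263)
-sqrt(-70471 + 132780) - f = -sqrt(-70471 + 132780) - 1*456581/405366 = -sqrt(62309) - 456581/405366 = -456581/405366 - sqrt(62309)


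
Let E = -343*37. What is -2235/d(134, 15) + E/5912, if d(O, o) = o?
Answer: -893579/5912 ≈ -151.15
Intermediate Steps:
E = -12691
-2235/d(134, 15) + E/5912 = -2235/15 - 12691/5912 = -2235*1/15 - 12691*1/5912 = -149 - 12691/5912 = -893579/5912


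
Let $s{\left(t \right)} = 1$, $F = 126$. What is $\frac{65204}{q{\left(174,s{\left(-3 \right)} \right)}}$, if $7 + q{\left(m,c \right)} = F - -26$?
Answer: $\frac{65204}{145} \approx 449.68$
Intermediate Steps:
$q{\left(m,c \right)} = 145$ ($q{\left(m,c \right)} = -7 + \left(126 - -26\right) = -7 + \left(126 + 26\right) = -7 + 152 = 145$)
$\frac{65204}{q{\left(174,s{\left(-3 \right)} \right)}} = \frac{65204}{145}$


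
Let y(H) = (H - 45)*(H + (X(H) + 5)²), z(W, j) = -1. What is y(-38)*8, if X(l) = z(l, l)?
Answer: 14608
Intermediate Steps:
X(l) = -1
y(H) = (-45 + H)*(16 + H) (y(H) = (H - 45)*(H + (-1 + 5)²) = (-45 + H)*(H + 4²) = (-45 + H)*(H + 16) = (-45 + H)*(16 + H))
y(-38)*8 = (-720 + (-38)² - 29*(-38))*8 = (-720 + 1444 + 1102)*8 = 1826*8 = 14608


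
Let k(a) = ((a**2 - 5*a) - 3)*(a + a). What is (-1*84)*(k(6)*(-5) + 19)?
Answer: 13524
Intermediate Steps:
k(a) = 2*a*(-3 + a**2 - 5*a) (k(a) = (-3 + a**2 - 5*a)*(2*a) = 2*a*(-3 + a**2 - 5*a))
(-1*84)*(k(6)*(-5) + 19) = (-1*84)*((2*6*(-3 + 6**2 - 5*6))*(-5) + 19) = -84*((2*6*(-3 + 36 - 30))*(-5) + 19) = -84*((2*6*3)*(-5) + 19) = -84*(36*(-5) + 19) = -84*(-180 + 19) = -84*(-161) = 13524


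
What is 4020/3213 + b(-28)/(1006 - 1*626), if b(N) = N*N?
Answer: 337216/101745 ≈ 3.3143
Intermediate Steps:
b(N) = N²
4020/3213 + b(-28)/(1006 - 1*626) = 4020/3213 + (-28)²/(1006 - 1*626) = 4020*(1/3213) + 784/(1006 - 626) = 1340/1071 + 784/380 = 1340/1071 + 784*(1/380) = 1340/1071 + 196/95 = 337216/101745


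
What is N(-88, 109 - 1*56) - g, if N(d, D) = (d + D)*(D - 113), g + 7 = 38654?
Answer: -36547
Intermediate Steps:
g = 38647 (g = -7 + 38654 = 38647)
N(d, D) = (-113 + D)*(D + d) (N(d, D) = (D + d)*(-113 + D) = (-113 + D)*(D + d))
N(-88, 109 - 1*56) - g = ((109 - 1*56)**2 - 113*(109 - 1*56) - 113*(-88) + (109 - 1*56)*(-88)) - 1*38647 = ((109 - 56)**2 - 113*(109 - 56) + 9944 + (109 - 56)*(-88)) - 38647 = (53**2 - 113*53 + 9944 + 53*(-88)) - 38647 = (2809 - 5989 + 9944 - 4664) - 38647 = 2100 - 38647 = -36547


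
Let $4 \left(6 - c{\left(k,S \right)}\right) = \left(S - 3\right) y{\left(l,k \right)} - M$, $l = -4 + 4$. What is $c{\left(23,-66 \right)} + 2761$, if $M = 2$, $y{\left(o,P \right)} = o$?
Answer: $\frac{5535}{2} \approx 2767.5$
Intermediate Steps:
$l = 0$
$c{\left(k,S \right)} = \frac{13}{2}$ ($c{\left(k,S \right)} = 6 - \frac{\left(S - 3\right) 0 - 2}{4} = 6 - \frac{\left(-3 + S\right) 0 - 2}{4} = 6 - \frac{0 - 2}{4} = 6 - - \frac{1}{2} = 6 + \frac{1}{2} = \frac{13}{2}$)
$c{\left(23,-66 \right)} + 2761 = \frac{13}{2} + 2761 = \frac{5535}{2}$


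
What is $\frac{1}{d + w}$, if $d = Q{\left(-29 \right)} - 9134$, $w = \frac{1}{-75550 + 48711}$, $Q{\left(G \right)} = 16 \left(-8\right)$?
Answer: $- \frac{26839}{248582819} \approx -0.00010797$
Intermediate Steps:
$Q{\left(G \right)} = -128$
$w = - \frac{1}{26839}$ ($w = \frac{1}{-26839} = - \frac{1}{26839} \approx -3.7259 \cdot 10^{-5}$)
$d = -9262$ ($d = -128 - 9134 = -9262$)
$\frac{1}{d + w} = \frac{1}{-9262 - \frac{1}{26839}} = \frac{1}{- \frac{248582819}{26839}} = - \frac{26839}{248582819}$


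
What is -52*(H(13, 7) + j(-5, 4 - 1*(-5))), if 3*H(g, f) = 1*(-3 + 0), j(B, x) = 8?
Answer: -364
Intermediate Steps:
H(g, f) = -1 (H(g, f) = (1*(-3 + 0))/3 = (1*(-3))/3 = (⅓)*(-3) = -1)
-52*(H(13, 7) + j(-5, 4 - 1*(-5))) = -52*(-1 + 8) = -52*7 = -364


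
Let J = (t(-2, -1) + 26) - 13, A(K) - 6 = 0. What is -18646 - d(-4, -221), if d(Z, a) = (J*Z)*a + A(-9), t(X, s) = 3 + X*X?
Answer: -36332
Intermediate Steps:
t(X, s) = 3 + X²
A(K) = 6 (A(K) = 6 + 0 = 6)
J = 20 (J = ((3 + (-2)²) + 26) - 13 = ((3 + 4) + 26) - 13 = (7 + 26) - 13 = 33 - 13 = 20)
d(Z, a) = 6 + 20*Z*a (d(Z, a) = (20*Z)*a + 6 = 20*Z*a + 6 = 6 + 20*Z*a)
-18646 - d(-4, -221) = -18646 - (6 + 20*(-4)*(-221)) = -18646 - (6 + 17680) = -18646 - 1*17686 = -18646 - 17686 = -36332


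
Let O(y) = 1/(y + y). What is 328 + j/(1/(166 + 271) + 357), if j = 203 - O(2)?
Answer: 205039527/624040 ≈ 328.57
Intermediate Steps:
O(y) = 1/(2*y)
j = 811/4 (j = 203 - 1/(2*2) = 203 - 1*¼ = 203 - ¼ = 811/4 ≈ 202.75)
328 + j/(1/(166 + 271) + 357) = 328 + (811/4)/(1/(166 + 271) + 357) = 328 + (811/4)/(1/437 + 357) = 328 + (811/4)/(156010/437) = 328 + (437/156010)*(811/4) = 328 + 354407/624040 = 205039527/624040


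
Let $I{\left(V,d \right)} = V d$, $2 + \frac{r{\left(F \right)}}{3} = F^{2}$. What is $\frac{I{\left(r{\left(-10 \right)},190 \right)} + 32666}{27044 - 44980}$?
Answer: $- \frac{44263}{8968} \approx -4.9357$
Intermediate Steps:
$r{\left(F \right)} = -6 + 3 F^{2}$
$\frac{I{\left(r{\left(-10 \right)},190 \right)} + 32666}{27044 - 44980} = \frac{\left(-6 + 3 \left(-10\right)^{2}\right) 190 + 32666}{27044 - 44980} = \frac{\left(-6 + 3 \cdot 100\right) 190 + 32666}{-17936} = \left(\left(-6 + 300\right) 190 + 32666\right) \left(- \frac{1}{17936}\right) = \left(294 \cdot 190 + 32666\right) \left(- \frac{1}{17936}\right) = \left(55860 + 32666\right) \left(- \frac{1}{17936}\right) = 88526 \left(- \frac{1}{17936}\right) = - \frac{44263}{8968}$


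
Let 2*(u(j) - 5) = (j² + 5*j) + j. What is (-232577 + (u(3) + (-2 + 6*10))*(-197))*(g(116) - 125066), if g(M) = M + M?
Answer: 30914828015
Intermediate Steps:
g(M) = 2*M
u(j) = 5 + j²/2 + 3*j (u(j) = 5 + ((j² + 5*j) + j)/2 = 5 + (j² + 6*j)/2 = 5 + (j²/2 + 3*j) = 5 + j²/2 + 3*j)
(-232577 + (u(3) + (-2 + 6*10))*(-197))*(g(116) - 125066) = (-232577 + ((5 + (½)*3² + 3*3) + (-2 + 6*10))*(-197))*(2*116 - 125066) = (-232577 + ((5 + (½)*9 + 9) + (-2 + 60))*(-197))*(232 - 125066) = (-232577 + ((5 + 9/2 + 9) + 58)*(-197))*(-124834) = (-232577 + (37/2 + 58)*(-197))*(-124834) = (-232577 + (153/2)*(-197))*(-124834) = (-232577 - 30141/2)*(-124834) = -495295/2*(-124834) = 30914828015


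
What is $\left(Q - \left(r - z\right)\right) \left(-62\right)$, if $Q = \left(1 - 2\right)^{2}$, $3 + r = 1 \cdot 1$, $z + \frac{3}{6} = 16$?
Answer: $-1147$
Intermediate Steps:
$z = \frac{31}{2}$ ($z = - \frac{1}{2} + 16 = \frac{31}{2} \approx 15.5$)
$r = -2$ ($r = -3 + 1 \cdot 1 = -3 + 1 = -2$)
$Q = 1$ ($Q = \left(-1\right)^{2} = 1$)
$\left(Q - \left(r - z\right)\right) \left(-62\right) = \left(1 + \left(\frac{31}{2} - -2\right)\right) \left(-62\right) = \left(1 + \left(\frac{31}{2} + 2\right)\right) \left(-62\right) = \left(1 + \frac{35}{2}\right) \left(-62\right) = \frac{37}{2} \left(-62\right) = -1147$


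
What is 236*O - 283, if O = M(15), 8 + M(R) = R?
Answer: 1369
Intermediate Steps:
M(R) = -8 + R
O = 7 (O = -8 + 15 = 7)
236*O - 283 = 236*7 - 283 = 1652 - 283 = 1369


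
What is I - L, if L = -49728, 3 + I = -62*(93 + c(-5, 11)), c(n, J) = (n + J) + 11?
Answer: 42905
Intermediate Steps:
c(n, J) = 11 + J + n (c(n, J) = (J + n) + 11 = 11 + J + n)
I = -6823 (I = -3 - 62*(93 + (11 + 11 - 5)) = -3 - 62*(93 + 17) = -3 - 62*110 = -3 - 6820 = -6823)
I - L = -6823 - 1*(-49728) = -6823 + 49728 = 42905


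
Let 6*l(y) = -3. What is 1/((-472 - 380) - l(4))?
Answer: -2/1703 ≈ -0.0011744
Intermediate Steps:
l(y) = -½ (l(y) = (⅙)*(-3) = -½)
1/((-472 - 380) - l(4)) = 1/((-472 - 380) - 1*(-½)) = 1/(-852 + ½) = 1/(-1703/2) = -2/1703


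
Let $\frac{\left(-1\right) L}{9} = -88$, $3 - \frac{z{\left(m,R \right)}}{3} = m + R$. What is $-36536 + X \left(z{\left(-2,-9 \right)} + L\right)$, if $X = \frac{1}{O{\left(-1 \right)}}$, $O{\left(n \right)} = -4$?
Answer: $- \frac{73489}{2} \approx -36745.0$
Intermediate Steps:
$z{\left(m,R \right)} = 9 - 3 R - 3 m$ ($z{\left(m,R \right)} = 9 - 3 \left(m + R\right) = 9 - 3 \left(R + m\right) = 9 - \left(3 R + 3 m\right) = 9 - 3 R - 3 m$)
$X = - \frac{1}{4}$ ($X = \frac{1}{-4} = - \frac{1}{4} \approx -0.25$)
$L = 792$ ($L = \left(-9\right) \left(-88\right) = 792$)
$-36536 + X \left(z{\left(-2,-9 \right)} + L\right) = -36536 - \frac{\left(9 - -27 - -6\right) + 792}{4} = -36536 - \frac{\left(9 + 27 + 6\right) + 792}{4} = -36536 - \frac{42 + 792}{4} = -36536 - \frac{417}{2} = - \frac{73489}{2}$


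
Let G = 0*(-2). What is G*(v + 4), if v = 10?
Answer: 0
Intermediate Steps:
G = 0
G*(v + 4) = 0*(10 + 4) = 0*14 = 0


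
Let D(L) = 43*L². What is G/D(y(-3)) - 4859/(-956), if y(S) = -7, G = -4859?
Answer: 130063/46844 ≈ 2.7765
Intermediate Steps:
G/D(y(-3)) - 4859/(-956) = -4859/(43*(-7)²) - 4859/(-956) = -4859/(43*49) - 4859*(-1/956) = -4859/2107 + 4859/956 = -4859*1/2107 + 4859/956 = -113/49 + 4859/956 = 130063/46844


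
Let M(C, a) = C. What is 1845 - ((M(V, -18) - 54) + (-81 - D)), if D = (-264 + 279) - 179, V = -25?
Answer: 1841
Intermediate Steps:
D = -164 (D = 15 - 179 = -164)
1845 - ((M(V, -18) - 54) + (-81 - D)) = 1845 - ((-25 - 54) + (-81 - 1*(-164))) = 1845 - (-79 + (-81 + 164)) = 1845 - (-79 + 83) = 1845 - 1*4 = 1845 - 4 = 1841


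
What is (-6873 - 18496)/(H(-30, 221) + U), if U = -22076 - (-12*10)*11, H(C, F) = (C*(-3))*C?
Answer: 25369/23456 ≈ 1.0816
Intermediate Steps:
H(C, F) = -3*C**2 (H(C, F) = (-3*C)*C = -3*C**2)
U = -20756 (U = -22076 - (-120)*11 = -22076 - 1*(-1320) = -22076 + 1320 = -20756)
(-6873 - 18496)/(H(-30, 221) + U) = (-6873 - 18496)/(-3*(-30)**2 - 20756) = -25369/(-3*900 - 20756) = -25369/(-2700 - 20756) = -25369/(-23456) = -25369*(-1/23456) = 25369/23456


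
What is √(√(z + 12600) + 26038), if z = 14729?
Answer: √(26038 + √27329) ≈ 161.87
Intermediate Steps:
√(√(z + 12600) + 26038) = √(√(14729 + 12600) + 26038) = √(√27329 + 26038) = √(26038 + √27329)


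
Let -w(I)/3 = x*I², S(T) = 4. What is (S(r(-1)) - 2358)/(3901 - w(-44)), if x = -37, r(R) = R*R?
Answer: 2354/210995 ≈ 0.011157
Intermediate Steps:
r(R) = R²
w(I) = 111*I² (w(I) = -(-111)*I² = 111*I²)
(S(r(-1)) - 2358)/(3901 - w(-44)) = (4 - 2358)/(3901 - 111*(-44)²) = -2354/(3901 - 111*1936) = -2354/(3901 - 1*214896) = -2354/(3901 - 214896) = -2354/(-210995) = -2354*(-1/210995) = 2354/210995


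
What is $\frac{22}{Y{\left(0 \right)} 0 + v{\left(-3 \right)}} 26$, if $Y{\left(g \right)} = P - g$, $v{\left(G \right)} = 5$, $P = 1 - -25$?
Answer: $\frac{572}{5} \approx 114.4$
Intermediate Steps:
$P = 26$ ($P = 1 + 25 = 26$)
$Y{\left(g \right)} = 26 - g$
$\frac{22}{Y{\left(0 \right)} 0 + v{\left(-3 \right)}} 26 = \frac{22}{\left(26 - 0\right) 0 + 5} \cdot 26 = \frac{22}{\left(26 + 0\right) 0 + 5} \cdot 26 = \frac{22}{26 \cdot 0 + 5} \cdot 26 = \frac{22}{0 + 5} \cdot 26 = \frac{22}{5} \cdot 26 = \frac{572}{5}$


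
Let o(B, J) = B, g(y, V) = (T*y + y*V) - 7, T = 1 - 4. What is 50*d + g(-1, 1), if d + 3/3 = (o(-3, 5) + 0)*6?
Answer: -955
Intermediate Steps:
T = -3
g(y, V) = -7 - 3*y + V*y (g(y, V) = (-3*y + y*V) - 7 = (-3*y + V*y) - 7 = -7 - 3*y + V*y)
d = -19 (d = -1 + (-3 + 0)*6 = -1 - 3*6 = -1 - 18 = -19)
50*d + g(-1, 1) = 50*(-19) + (-7 - 3*(-1) + 1*(-1)) = -950 + (-7 + 3 - 1) = -950 - 5 = -955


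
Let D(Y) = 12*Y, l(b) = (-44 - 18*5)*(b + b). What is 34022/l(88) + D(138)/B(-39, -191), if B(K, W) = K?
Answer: -6730327/153296 ≈ -43.904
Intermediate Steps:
l(b) = -268*b (l(b) = (-44 - 90)*(2*b) = -268*b)
34022/l(88) + D(138)/B(-39, -191) = 34022/((-268*88)) + (12*138)/(-39) = 34022/(-23584) + 1656*(-1/39) = 34022*(-1/23584) - 552/13 = -17011/11792 - 552/13 = -6730327/153296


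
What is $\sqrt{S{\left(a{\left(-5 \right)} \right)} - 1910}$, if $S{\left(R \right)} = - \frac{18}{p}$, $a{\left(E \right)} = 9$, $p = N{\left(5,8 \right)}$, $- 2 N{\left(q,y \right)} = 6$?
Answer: $4 i \sqrt{119} \approx 43.635 i$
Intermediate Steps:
$N{\left(q,y \right)} = -3$ ($N{\left(q,y \right)} = \left(- \frac{1}{2}\right) 6 = -3$)
$p = -3$
$S{\left(R \right)} = 6$ ($S{\left(R \right)} = - \frac{18}{-3} = \left(-18\right) \left(- \frac{1}{3}\right) = 6$)
$\sqrt{S{\left(a{\left(-5 \right)} \right)} - 1910} = \sqrt{6 - 1910} = \sqrt{-1904} = 4 i \sqrt{119}$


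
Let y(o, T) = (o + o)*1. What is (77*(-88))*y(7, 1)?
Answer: -94864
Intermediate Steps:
y(o, T) = 2*o (y(o, T) = (2*o)*1 = 2*o)
(77*(-88))*y(7, 1) = (77*(-88))*(2*7) = -6776*14 = -94864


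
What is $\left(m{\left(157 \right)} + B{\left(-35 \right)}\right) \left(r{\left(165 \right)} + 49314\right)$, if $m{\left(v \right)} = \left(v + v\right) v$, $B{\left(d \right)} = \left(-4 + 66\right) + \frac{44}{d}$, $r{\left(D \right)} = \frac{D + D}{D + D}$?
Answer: $2434126404$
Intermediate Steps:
$r{\left(D \right)} = 1$ ($r{\left(D \right)} = \frac{2 D}{2 D} = 2 D \frac{1}{2 D} = 1$)
$B{\left(d \right)} = 62 + \frac{44}{d}$
$m{\left(v \right)} = 2 v^{2}$ ($m{\left(v \right)} = 2 v v = 2 v^{2}$)
$\left(m{\left(157 \right)} + B{\left(-35 \right)}\right) \left(r{\left(165 \right)} + 49314\right) = \left(2 \cdot 157^{2} + \left(62 + \frac{44}{-35}\right)\right) \left(1 + 49314\right) = \left(2 \cdot 24649 + \left(62 + 44 \left(- \frac{1}{35}\right)\right)\right) 49315 = \left(49298 + \left(62 - \frac{44}{35}\right)\right) 49315 = \left(49298 + \frac{2126}{35}\right) 49315 = \frac{1727556}{35} \cdot 49315 = 2434126404$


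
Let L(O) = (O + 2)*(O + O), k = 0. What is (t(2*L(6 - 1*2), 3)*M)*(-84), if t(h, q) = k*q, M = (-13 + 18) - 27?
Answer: 0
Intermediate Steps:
L(O) = 2*O*(2 + O) (L(O) = (2 + O)*(2*O) = 2*O*(2 + O))
M = -22 (M = 5 - 27 = -22)
t(h, q) = 0 (t(h, q) = 0*q = 0)
(t(2*L(6 - 1*2), 3)*M)*(-84) = (0*(-22))*(-84) = 0*(-84) = 0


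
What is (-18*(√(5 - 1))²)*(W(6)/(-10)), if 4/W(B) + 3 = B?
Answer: 48/5 ≈ 9.6000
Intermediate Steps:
W(B) = 4/(-3 + B)
(-18*(√(5 - 1))²)*(W(6)/(-10)) = (-18*(√(5 - 1))²)*((4/(-3 + 6))/(-10)) = (-18*(√4)²)*((4/3)*(-⅒)) = (-18*2²)*((4*(⅓))*(-⅒)) = (-18*4)*((4/3)*(-⅒)) = -72*(-2/15) = 48/5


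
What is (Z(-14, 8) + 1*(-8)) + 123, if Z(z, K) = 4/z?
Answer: 803/7 ≈ 114.71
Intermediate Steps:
(Z(-14, 8) + 1*(-8)) + 123 = (4/(-14) + 1*(-8)) + 123 = (4*(-1/14) - 8) + 123 = (-2/7 - 8) + 123 = -58/7 + 123 = 803/7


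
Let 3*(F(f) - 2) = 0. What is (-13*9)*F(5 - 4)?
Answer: -234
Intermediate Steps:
F(f) = 2 (F(f) = 2 + (1/3)*0 = 2 + 0 = 2)
(-13*9)*F(5 - 4) = -13*9*2 = -117*2 = -234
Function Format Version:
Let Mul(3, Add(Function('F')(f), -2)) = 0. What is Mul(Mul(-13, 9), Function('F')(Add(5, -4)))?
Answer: -234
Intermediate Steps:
Function('F')(f) = 2 (Function('F')(f) = Add(2, Mul(Rational(1, 3), 0)) = Add(2, 0) = 2)
Mul(Mul(-13, 9), Function('F')(Add(5, -4))) = Mul(Mul(-13, 9), 2) = Mul(-117, 2) = -234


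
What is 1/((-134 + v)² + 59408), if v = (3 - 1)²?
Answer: 1/76308 ≈ 1.3105e-5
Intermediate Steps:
v = 4 (v = 2² = 4)
1/((-134 + v)² + 59408) = 1/((-134 + 4)² + 59408) = 1/((-130)² + 59408) = 1/(16900 + 59408) = 1/76308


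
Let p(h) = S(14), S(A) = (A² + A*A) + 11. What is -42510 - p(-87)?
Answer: -42913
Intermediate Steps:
S(A) = 11 + 2*A² (S(A) = (A² + A²) + 11 = 2*A² + 11 = 11 + 2*A²)
p(h) = 403 (p(h) = 11 + 2*14² = 11 + 2*196 = 11 + 392 = 403)
-42510 - p(-87) = -42510 - 1*403 = -42510 - 403 = -42913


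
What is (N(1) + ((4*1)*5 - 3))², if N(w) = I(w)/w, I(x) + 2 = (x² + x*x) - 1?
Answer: 256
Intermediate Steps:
I(x) = -3 + 2*x² (I(x) = -2 + ((x² + x*x) - 1) = -2 + ((x² + x²) - 1) = -2 + (2*x² - 1) = -2 + (-1 + 2*x²) = -3 + 2*x²)
N(w) = (-3 + 2*w²)/w
(N(1) + ((4*1)*5 - 3))² = ((-3/1 + 2*1) + ((4*1)*5 - 3))² = ((-3*1 + 2) + (4*5 - 3))² = ((-3 + 2) + (20 - 3))² = (-1 + 17)² = 16² = 256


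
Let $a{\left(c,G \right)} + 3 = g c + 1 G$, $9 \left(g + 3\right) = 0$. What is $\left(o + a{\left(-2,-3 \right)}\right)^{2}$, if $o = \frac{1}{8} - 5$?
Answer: $\frac{1521}{64} \approx 23.766$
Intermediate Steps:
$g = -3$ ($g = -3 + \frac{1}{9} \cdot 0 = -3 + 0 = -3$)
$a{\left(c,G \right)} = -3 + G - 3 c$ ($a{\left(c,G \right)} = -3 + \left(- 3 c + 1 G\right) = -3 + \left(- 3 c + G\right) = -3 + \left(G - 3 c\right) = -3 + G - 3 c$)
$o = - \frac{39}{8}$ ($o = \frac{1}{8} - 5 = - \frac{39}{8} \approx -4.875$)
$\left(o + a{\left(-2,-3 \right)}\right)^{2} = \left(- \frac{39}{8} - 0\right)^{2} = \left(- \frac{39}{8} + 0\right)^{2} = \left(- \frac{39}{8}\right)^{2} = \frac{1521}{64}$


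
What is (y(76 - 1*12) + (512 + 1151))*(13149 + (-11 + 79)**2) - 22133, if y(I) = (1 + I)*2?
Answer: 31844856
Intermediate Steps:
y(I) = 2 + 2*I
(y(76 - 1*12) + (512 + 1151))*(13149 + (-11 + 79)**2) - 22133 = ((2 + 2*(76 - 1*12)) + (512 + 1151))*(13149 + (-11 + 79)**2) - 22133 = ((2 + 2*(76 - 12)) + 1663)*(13149 + 68**2) - 22133 = ((2 + 2*64) + 1663)*(13149 + 4624) - 22133 = ((2 + 128) + 1663)*17773 - 22133 = (130 + 1663)*17773 - 22133 = 1793*17773 - 22133 = 31866989 - 22133 = 31844856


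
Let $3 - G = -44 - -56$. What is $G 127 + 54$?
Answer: $-1089$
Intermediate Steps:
$G = -9$ ($G = 3 - \left(-44 - -56\right) = 3 - \left(-44 + 56\right) = 3 - 12 = -9$)
$G 127 + 54 = \left(-9\right) 127 + 54 = -1143 + 54 = -1089$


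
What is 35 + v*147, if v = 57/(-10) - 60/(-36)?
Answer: -5579/10 ≈ -557.90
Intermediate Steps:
v = -121/30 (v = 57*(-⅒) - 60*(-1/36) = -57/10 + 5/3 = -121/30 ≈ -4.0333)
35 + v*147 = 35 - 121/30*147 = 35 - 5929/10 = -5579/10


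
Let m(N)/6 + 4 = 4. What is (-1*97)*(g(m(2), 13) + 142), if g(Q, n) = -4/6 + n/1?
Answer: -44911/3 ≈ -14970.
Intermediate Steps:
m(N) = 0 (m(N) = -24 + 6*4 = -24 + 24 = 0)
g(Q, n) = -⅔ + n (g(Q, n) = -4*⅙ + n*1 = -⅔ + n)
(-1*97)*(g(m(2), 13) + 142) = (-1*97)*((-⅔ + 13) + 142) = -97*(37/3 + 142) = -97*463/3 = -44911/3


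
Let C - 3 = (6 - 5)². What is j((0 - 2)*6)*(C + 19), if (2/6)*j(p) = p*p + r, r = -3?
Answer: 9729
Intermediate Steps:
j(p) = -9 + 3*p² (j(p) = 3*(p*p - 3) = 3*(p² - 3) = 3*(-3 + p²) = -9 + 3*p²)
C = 4 (C = 3 + (6 - 5)² = 3 + 1² = 3 + 1 = 4)
j((0 - 2)*6)*(C + 19) = (-9 + 3*((0 - 2)*6)²)*(4 + 19) = (-9 + 3*(-2*6)²)*23 = (-9 + 3*(-12)²)*23 = (-9 + 3*144)*23 = (-9 + 432)*23 = 423*23 = 9729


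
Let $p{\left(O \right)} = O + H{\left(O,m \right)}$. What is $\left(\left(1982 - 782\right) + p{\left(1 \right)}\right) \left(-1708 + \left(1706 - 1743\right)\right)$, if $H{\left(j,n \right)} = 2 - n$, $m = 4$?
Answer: $-2092255$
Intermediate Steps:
$p{\left(O \right)} = -2 + O$ ($p{\left(O \right)} = O + \left(2 - 4\right) = O - 2 = -2 + O$)
$\left(\left(1982 - 782\right) + p{\left(1 \right)}\right) \left(-1708 + \left(1706 - 1743\right)\right) = \left(\left(1982 - 782\right) + \left(-2 + 1\right)\right) \left(-1708 + \left(1706 - 1743\right)\right) = \left(\left(1982 - 782\right) - 1\right) \left(-1708 - 37\right) = \left(1200 - 1\right) \left(-1745\right) = 1199 \left(-1745\right) = -2092255$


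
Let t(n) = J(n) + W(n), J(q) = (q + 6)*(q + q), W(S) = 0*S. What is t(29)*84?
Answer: 170520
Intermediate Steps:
W(S) = 0
J(q) = 2*q*(6 + q) (J(q) = (6 + q)*(2*q) = 2*q*(6 + q))
t(n) = 2*n*(6 + n) (t(n) = 2*n*(6 + n) + 0 = 2*n*(6 + n))
t(29)*84 = (2*29*(6 + 29))*84 = (2*29*35)*84 = 2030*84 = 170520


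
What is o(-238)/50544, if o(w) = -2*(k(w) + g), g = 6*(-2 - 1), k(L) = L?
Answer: 32/3159 ≈ 0.010130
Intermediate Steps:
g = -18 (g = 6*(-3) = -18)
o(w) = 36 - 2*w (o(w) = -2*(w - 18) = -2*(-18 + w) = 36 - 2*w)
o(-238)/50544 = (36 - 2*(-238))/50544 = (36 + 476)*(1/50544) = 512*(1/50544) = 32/3159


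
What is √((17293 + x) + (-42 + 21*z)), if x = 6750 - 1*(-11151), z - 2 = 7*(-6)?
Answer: 2*√8578 ≈ 185.23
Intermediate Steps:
z = -40 (z = 2 + 7*(-6) = 2 - 42 = -40)
x = 17901 (x = 6750 + 11151 = 17901)
√((17293 + x) + (-42 + 21*z)) = √((17293 + 17901) + (-42 + 21*(-40))) = √(35194 + (-42 - 840)) = √(35194 - 882) = √34312 = 2*√8578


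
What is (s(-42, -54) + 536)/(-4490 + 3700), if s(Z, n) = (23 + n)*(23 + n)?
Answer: -1497/790 ≈ -1.8949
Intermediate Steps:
s(Z, n) = (23 + n)**2
(s(-42, -54) + 536)/(-4490 + 3700) = ((23 - 54)**2 + 536)/(-4490 + 3700) = ((-31)**2 + 536)/(-790) = (961 + 536)*(-1/790) = 1497*(-1/790) = -1497/790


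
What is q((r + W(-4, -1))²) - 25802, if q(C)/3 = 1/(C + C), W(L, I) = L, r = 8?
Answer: -825661/32 ≈ -25802.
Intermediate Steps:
q(C) = 3/(2*C) (q(C) = 3/(C + C) = 3/((2*C)) = 3*(1/(2*C)) = 3/(2*C))
q((r + W(-4, -1))²) - 25802 = 3/(2*((8 - 4)²)) - 25802 = 3/(2*(4²)) - 25802 = (3/2)/16 - 25802 = (3/2)*(1/16) - 25802 = 3/32 - 25802 = -825661/32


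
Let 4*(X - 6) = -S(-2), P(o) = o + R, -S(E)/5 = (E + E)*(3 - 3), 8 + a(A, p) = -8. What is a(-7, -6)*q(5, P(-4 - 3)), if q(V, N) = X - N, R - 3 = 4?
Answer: -96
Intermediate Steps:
a(A, p) = -16 (a(A, p) = -8 - 8 = -16)
S(E) = 0 (S(E) = -5*(E + E)*(3 - 3) = -5*2*E*0 = -5*0 = 0)
R = 7 (R = 3 + 4 = 7)
P(o) = 7 + o (P(o) = o + 7 = 7 + o)
X = 6 (X = 6 + (-1*0)/4 = 6 + (¼)*0 = 6 + 0 = 6)
q(V, N) = 6 - N
a(-7, -6)*q(5, P(-4 - 3)) = -16*(6 - (7 + (-4 - 3))) = -16*(6 - (7 - 7)) = -16*(6 - 1*0) = -16*(6 + 0) = -16*6 = -96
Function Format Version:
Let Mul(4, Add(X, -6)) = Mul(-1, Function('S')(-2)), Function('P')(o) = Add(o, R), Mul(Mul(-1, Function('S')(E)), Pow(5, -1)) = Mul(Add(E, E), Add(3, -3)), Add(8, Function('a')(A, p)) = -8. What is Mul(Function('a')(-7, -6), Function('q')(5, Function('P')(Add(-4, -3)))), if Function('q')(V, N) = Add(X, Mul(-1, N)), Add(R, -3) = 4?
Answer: -96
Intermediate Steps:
Function('a')(A, p) = -16 (Function('a')(A, p) = Add(-8, -8) = -16)
Function('S')(E) = 0 (Function('S')(E) = Mul(-5, Mul(Add(E, E), Add(3, -3))) = Mul(-5, Mul(Mul(2, E), 0)) = Mul(-5, 0) = 0)
R = 7 (R = Add(3, 4) = 7)
Function('P')(o) = Add(7, o) (Function('P')(o) = Add(o, 7) = Add(7, o))
X = 6 (X = Add(6, Mul(Rational(1, 4), Mul(-1, 0))) = Add(6, Mul(Rational(1, 4), 0)) = Add(6, 0) = 6)
Function('q')(V, N) = Add(6, Mul(-1, N))
Mul(Function('a')(-7, -6), Function('q')(5, Function('P')(Add(-4, -3)))) = Mul(-16, Add(6, Mul(-1, Add(7, Add(-4, -3))))) = Mul(-16, Add(6, Mul(-1, Add(7, -7)))) = Mul(-16, Add(6, Mul(-1, 0))) = Mul(-16, Add(6, 0)) = Mul(-16, 6) = -96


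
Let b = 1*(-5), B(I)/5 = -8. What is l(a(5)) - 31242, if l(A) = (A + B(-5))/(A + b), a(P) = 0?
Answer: -31234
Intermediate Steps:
B(I) = -40 (B(I) = 5*(-8) = -40)
b = -5
l(A) = (-40 + A)/(-5 + A) (l(A) = (A - 40)/(A - 5) = (-40 + A)/(-5 + A))
l(a(5)) - 31242 = (-40 + 0)/(-5 + 0) - 31242 = -40/(-5) - 31242 = -⅕*(-40) - 31242 = 8 - 31242 = -31234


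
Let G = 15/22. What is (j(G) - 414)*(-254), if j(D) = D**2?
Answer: 25419177/242 ≈ 1.0504e+5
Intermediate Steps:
G = 15/22 (G = 15*(1/22) = 15/22 ≈ 0.68182)
(j(G) - 414)*(-254) = ((15/22)**2 - 414)*(-254) = (225/484 - 414)*(-254) = -200151/484*(-254) = 25419177/242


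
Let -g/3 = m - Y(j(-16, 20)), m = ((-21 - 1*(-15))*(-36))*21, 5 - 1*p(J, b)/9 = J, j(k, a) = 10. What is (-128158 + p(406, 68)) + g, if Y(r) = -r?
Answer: -145405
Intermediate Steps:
p(J, b) = 45 - 9*J
m = 4536 (m = ((-21 + 15)*(-36))*21 = -6*(-36)*21 = 216*21 = 4536)
g = -13638 (g = -3*(4536 - (-1)*10) = -3*(4536 - 1*(-10)) = -3*(4536 + 10) = -3*4546 = -13638)
(-128158 + p(406, 68)) + g = (-128158 + (45 - 9*406)) - 13638 = (-128158 + (45 - 3654)) - 13638 = (-128158 - 3609) - 13638 = -131767 - 13638 = -145405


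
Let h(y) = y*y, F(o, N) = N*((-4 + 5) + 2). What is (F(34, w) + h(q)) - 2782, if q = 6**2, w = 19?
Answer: -1429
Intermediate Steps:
q = 36
F(o, N) = 3*N (F(o, N) = N*(1 + 2) = N*3 = 3*N)
h(y) = y**2
(F(34, w) + h(q)) - 2782 = (3*19 + 36**2) - 2782 = (57 + 1296) - 2782 = 1353 - 2782 = -1429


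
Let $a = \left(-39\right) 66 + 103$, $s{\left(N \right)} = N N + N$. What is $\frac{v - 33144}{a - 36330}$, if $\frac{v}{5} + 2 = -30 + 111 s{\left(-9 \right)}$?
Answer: $- \frac{6656}{38801} \approx -0.17154$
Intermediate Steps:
$s{\left(N \right)} = N + N^{2}$ ($s{\left(N \right)} = N^{2} + N = N + N^{2}$)
$a = -2471$ ($a = -2574 + 103 = -2471$)
$v = 39800$ ($v = -10 + 5 \left(-30 + 111 \left(- 9 \left(1 - 9\right)\right)\right) = -10 + 5 \left(-30 + 111 \left(\left(-9\right) \left(-8\right)\right)\right) = -10 + 5 \left(-30 + 111 \cdot 72\right) = -10 + 5 \left(-30 + 7992\right) = -10 + 5 \cdot 7962 = -10 + 39810 = 39800$)
$\frac{v - 33144}{a - 36330} = \frac{39800 - 33144}{-2471 - 36330} = \frac{6656}{-38801} = 6656 \left(- \frac{1}{38801}\right) = - \frac{6656}{38801}$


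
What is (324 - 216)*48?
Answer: 5184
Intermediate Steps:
(324 - 216)*48 = 108*48 = 5184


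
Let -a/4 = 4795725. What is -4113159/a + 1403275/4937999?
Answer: 1431201788677/2870458818700 ≈ 0.49860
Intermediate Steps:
a = -19182900 (a = -4*4795725 = -19182900)
-4113159/a + 1403275/4937999 = -4113159/(-19182900) + 1403275/4937999 = -4113159*(-1/19182900) + 1403275*(1/4937999) = 1371053/6394300 + 1403275/4937999 = 1431201788677/2870458818700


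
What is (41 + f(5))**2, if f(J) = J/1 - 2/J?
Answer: 51984/25 ≈ 2079.4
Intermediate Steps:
f(J) = J - 2/J (f(J) = J*1 - 2/J = J - 2/J)
(41 + f(5))**2 = (41 + (5 - 2/5))**2 = (41 + 23/5)**2 = (228/5)**2 = 51984/25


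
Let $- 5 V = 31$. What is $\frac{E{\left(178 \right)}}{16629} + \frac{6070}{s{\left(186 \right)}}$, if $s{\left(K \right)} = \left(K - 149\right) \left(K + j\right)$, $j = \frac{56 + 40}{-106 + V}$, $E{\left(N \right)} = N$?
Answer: $\frac{9551716051}{10650990903} \approx 0.89679$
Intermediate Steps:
$V = - \frac{31}{5}$ ($V = \left(- \frac{1}{5}\right) 31 = - \frac{31}{5} \approx -6.2$)
$j = - \frac{160}{187}$ ($j = \frac{56 + 40}{-106 - \frac{31}{5}} = \frac{96}{- \frac{561}{5}} = 96 \left(- \frac{5}{561}\right) = - \frac{160}{187} \approx -0.85561$)
$s{\left(K \right)} = \left(-149 + K\right) \left(- \frac{160}{187} + K\right)$ ($s{\left(K \right)} = \left(K - 149\right) \left(K - \frac{160}{187}\right) = \left(-149 + K\right) \left(- \frac{160}{187} + K\right)$)
$\frac{E{\left(178 \right)}}{16629} + \frac{6070}{s{\left(186 \right)}} = \frac{178}{16629} + \frac{6070}{\frac{23840}{187} + 186^{2} - \frac{5212278}{187}} = 178 \cdot \frac{1}{16629} + \frac{6070}{\frac{23840}{187} + 34596 - \frac{5212278}{187}} = \frac{178}{16629} + \frac{6070}{\frac{1281014}{187}} = \frac{178}{16629} + 6070 \cdot \frac{187}{1281014} = \frac{178}{16629} + \frac{567545}{640507} = \frac{9551716051}{10650990903}$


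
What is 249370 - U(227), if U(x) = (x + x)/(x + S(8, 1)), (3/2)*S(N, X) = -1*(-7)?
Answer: 173310788/695 ≈ 2.4937e+5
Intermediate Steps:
S(N, X) = 14/3 (S(N, X) = 2*(-1*(-7))/3 = (⅔)*7 = 14/3)
U(x) = 2*x/(14/3 + x) (U(x) = (x + x)/(x + 14/3) = (2*x)/(14/3 + x) = 2*x/(14/3 + x))
249370 - U(227) = 249370 - 6*227/(14 + 3*227) = 249370 - 6*227/(14 + 681) = 249370 - 6*227/695 = 249370 - 1*1362/695 = 249370 - 1362/695 = 173310788/695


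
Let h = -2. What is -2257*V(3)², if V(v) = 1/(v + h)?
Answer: -2257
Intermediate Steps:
V(v) = 1/(-2 + v) (V(v) = 1/(v - 2) = 1/(-2 + v))
-2257*V(3)² = -2257/(-2 + 3)² = -2257*(1/1)² = -2257*1² = -2257*1 = -2257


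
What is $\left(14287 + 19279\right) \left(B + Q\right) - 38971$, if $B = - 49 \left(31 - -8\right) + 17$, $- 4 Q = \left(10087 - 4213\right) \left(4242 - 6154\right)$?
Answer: $94182061977$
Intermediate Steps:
$Q = 2807772$ ($Q = - \frac{\left(10087 - 4213\right) \left(4242 - 6154\right)}{4} = - \frac{5874 \left(-1912\right)}{4} = \left(- \frac{1}{4}\right) \left(-11231088\right) = 2807772$)
$B = -1894$ ($B = - 49 \left(31 + 8\right) + 17 = \left(-49\right) 39 + 17 = -1911 + 17 = -1894$)
$\left(14287 + 19279\right) \left(B + Q\right) - 38971 = \left(14287 + 19279\right) \left(-1894 + 2807772\right) - 38971 = 33566 \cdot 2805878 - 38971 = 94182100948 - 38971 = 94182061977$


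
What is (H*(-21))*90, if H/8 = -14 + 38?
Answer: -362880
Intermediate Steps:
H = 192 (H = 8*(-14 + 38) = 8*24 = 192)
(H*(-21))*90 = (192*(-21))*90 = -4032*90 = -362880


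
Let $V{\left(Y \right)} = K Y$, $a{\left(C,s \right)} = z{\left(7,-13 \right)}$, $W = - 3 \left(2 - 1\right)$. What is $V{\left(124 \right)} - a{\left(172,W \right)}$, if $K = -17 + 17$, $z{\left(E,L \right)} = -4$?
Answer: $4$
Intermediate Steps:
$K = 0$
$W = -3$ ($W = \left(-3\right) 1 = -3$)
$a{\left(C,s \right)} = -4$
$V{\left(Y \right)} = 0$ ($V{\left(Y \right)} = 0 Y = 0$)
$V{\left(124 \right)} - a{\left(172,W \right)} = 0 - -4 = 0 + 4 = 4$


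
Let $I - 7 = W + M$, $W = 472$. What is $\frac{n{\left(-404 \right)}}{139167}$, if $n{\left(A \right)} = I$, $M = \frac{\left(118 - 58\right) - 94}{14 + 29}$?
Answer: $\frac{20563}{5984181} \approx 0.0034362$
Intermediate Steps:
$M = - \frac{34}{43}$ ($M = \frac{\left(118 - 58\right) - 94}{43} = \left(60 - 94\right) \frac{1}{43} = \left(-34\right) \frac{1}{43} = - \frac{34}{43} \approx -0.7907$)
$I = \frac{20563}{43}$ ($I = 7 + \left(472 - \frac{34}{43}\right) = 7 + \frac{20262}{43} = \frac{20563}{43} \approx 478.21$)
$n{\left(A \right)} = \frac{20563}{43}$
$\frac{n{\left(-404 \right)}}{139167} = \frac{20563}{43 \cdot 139167} = \frac{20563}{43} \cdot \frac{1}{139167} = \frac{20563}{5984181}$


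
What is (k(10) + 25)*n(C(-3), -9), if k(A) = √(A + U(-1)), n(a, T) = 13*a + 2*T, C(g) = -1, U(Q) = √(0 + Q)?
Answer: -775 - 31*√(10 + I) ≈ -873.15 - 4.8954*I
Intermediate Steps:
U(Q) = √Q
n(a, T) = 2*T + 13*a
k(A) = √(I + A) (k(A) = √(A + √(-1)) = √(A + I) = √(I + A))
(k(10) + 25)*n(C(-3), -9) = (√(I + 10) + 25)*(2*(-9) + 13*(-1)) = (√(10 + I) + 25)*(-18 - 13) = (25 + √(10 + I))*(-31) = -775 - 31*√(10 + I)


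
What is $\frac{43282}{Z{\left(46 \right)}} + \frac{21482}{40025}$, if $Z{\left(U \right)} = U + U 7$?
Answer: $\frac{870133713}{7364600} \approx 118.15$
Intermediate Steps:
$Z{\left(U \right)} = 8 U$ ($Z{\left(U \right)} = U + 7 U = 8 U$)
$\frac{43282}{Z{\left(46 \right)}} + \frac{21482}{40025} = \frac{43282}{8 \cdot 46} + \frac{21482}{40025} = \frac{43282}{368} + 21482 \cdot \frac{1}{40025} = 43282 \cdot \frac{1}{368} + \frac{21482}{40025} = \frac{21641}{184} + \frac{21482}{40025} = \frac{870133713}{7364600}$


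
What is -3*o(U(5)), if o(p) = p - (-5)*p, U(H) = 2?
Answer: -36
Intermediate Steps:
o(p) = 6*p (o(p) = p + 5*p = 6*p)
-3*o(U(5)) = -18*2 = -3*12 = -36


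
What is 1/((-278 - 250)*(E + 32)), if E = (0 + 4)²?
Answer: -1/25344 ≈ -3.9457e-5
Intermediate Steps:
E = 16 (E = 4² = 16)
1/((-278 - 250)*(E + 32)) = 1/((-278 - 250)*(16 + 32)) = 1/(-528*48) = -1/528*1/48 = -1/25344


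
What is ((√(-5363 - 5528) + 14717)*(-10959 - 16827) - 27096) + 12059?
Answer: -408941599 - 27786*I*√10891 ≈ -4.0894e+8 - 2.8997e+6*I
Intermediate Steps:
((√(-5363 - 5528) + 14717)*(-10959 - 16827) - 27096) + 12059 = ((√(-10891) + 14717)*(-27786) - 27096) + 12059 = ((I*√10891 + 14717)*(-27786) - 27096) + 12059 = ((14717 + I*√10891)*(-27786) - 27096) + 12059 = ((-408926562 - 27786*I*√10891) - 27096) + 12059 = (-408953658 - 27786*I*√10891) + 12059 = -408941599 - 27786*I*√10891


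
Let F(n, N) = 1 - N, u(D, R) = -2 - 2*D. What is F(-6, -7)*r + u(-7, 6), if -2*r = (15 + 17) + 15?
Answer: -176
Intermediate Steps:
r = -47/2 (r = -((15 + 17) + 15)/2 = -(32 + 15)/2 = -½*47 = -47/2 ≈ -23.500)
F(-6, -7)*r + u(-7, 6) = (1 - 1*(-7))*(-47/2) + (-2 - 2*(-7)) = (1 + 7)*(-47/2) + (-2 + 14) = 8*(-47/2) + 12 = -188 + 12 = -176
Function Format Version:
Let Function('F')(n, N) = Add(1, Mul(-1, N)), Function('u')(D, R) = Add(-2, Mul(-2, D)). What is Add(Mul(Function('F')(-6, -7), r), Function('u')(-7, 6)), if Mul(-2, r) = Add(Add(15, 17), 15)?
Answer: -176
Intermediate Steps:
r = Rational(-47, 2) (r = Mul(Rational(-1, 2), Add(Add(15, 17), 15)) = Mul(Rational(-1, 2), Add(32, 15)) = Mul(Rational(-1, 2), 47) = Rational(-47, 2) ≈ -23.500)
Add(Mul(Function('F')(-6, -7), r), Function('u')(-7, 6)) = Add(Mul(Add(1, Mul(-1, -7)), Rational(-47, 2)), Add(-2, Mul(-2, -7))) = Add(Mul(Add(1, 7), Rational(-47, 2)), Add(-2, 14)) = Add(Mul(8, Rational(-47, 2)), 12) = Add(-188, 12) = -176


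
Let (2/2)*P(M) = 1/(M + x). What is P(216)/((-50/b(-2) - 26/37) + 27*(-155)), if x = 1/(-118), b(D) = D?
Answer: -2183/1961810851 ≈ -1.1127e-6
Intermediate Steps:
x = -1/118 ≈ -0.0084746
P(M) = 1/(-1/118 + M) (P(M) = 1/(M - 1/118) = 1/(-1/118 + M))
P(216)/((-50/b(-2) - 26/37) + 27*(-155)) = (118/(-1 + 118*216))/((-50/(-2) - 26/37) + 27*(-155)) = (118/(-1 + 25488))/((-50*(-1/2) - 26*1/37) - 4185) = (118/25487)/((25 - 26/37) - 4185) = (118*(1/25487))/(899/37 - 4185) = 118/(25487*(-153946/37)) = (118/25487)*(-37/153946) = -2183/1961810851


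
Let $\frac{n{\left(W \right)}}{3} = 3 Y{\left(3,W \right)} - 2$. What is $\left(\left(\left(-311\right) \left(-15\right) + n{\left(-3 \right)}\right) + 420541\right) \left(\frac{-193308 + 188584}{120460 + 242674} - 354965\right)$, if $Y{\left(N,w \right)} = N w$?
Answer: $- \frac{27398890861694523}{181567} \approx -1.509 \cdot 10^{11}$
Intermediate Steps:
$n{\left(W \right)} = -6 + 27 W$ ($n{\left(W \right)} = 3 \left(3 \cdot 3 W - 2\right) = 3 \left(9 W - 2\right) = 3 \left(-2 + 9 W\right) = -6 + 27 W$)
$\left(\left(\left(-311\right) \left(-15\right) + n{\left(-3 \right)}\right) + 420541\right) \left(\frac{-193308 + 188584}{120460 + 242674} - 354965\right) = \left(\left(\left(-311\right) \left(-15\right) + \left(-6 + 27 \left(-3\right)\right)\right) + 420541\right) \left(\frac{-193308 + 188584}{120460 + 242674} - 354965\right) = \left(\left(4665 - 87\right) + 420541\right) \left(- \frac{4724}{363134} - 354965\right) = \left(\left(4665 - 87\right) + 420541\right) \left(\left(-4724\right) \frac{1}{363134} - 354965\right) = \left(4578 + 420541\right) \left(- \frac{2362}{181567} - 354965\right) = 425119 \left(- \frac{64449932517}{181567}\right) = - \frac{27398890861694523}{181567}$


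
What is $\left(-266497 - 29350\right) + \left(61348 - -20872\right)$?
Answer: $-213627$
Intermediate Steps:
$\left(-266497 - 29350\right) + \left(61348 - -20872\right) = -295847 + \left(61348 + 20872\right) = -295847 + 82220 = -213627$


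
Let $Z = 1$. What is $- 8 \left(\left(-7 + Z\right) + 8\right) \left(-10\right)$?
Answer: $160$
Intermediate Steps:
$- 8 \left(\left(-7 + Z\right) + 8\right) \left(-10\right) = - 8 \left(\left(-7 + 1\right) + 8\right) \left(-10\right) = - 8 \left(-6 + 8\right) \left(-10\right) = \left(-8\right) 2 \left(-10\right) = \left(-16\right) \left(-10\right) = 160$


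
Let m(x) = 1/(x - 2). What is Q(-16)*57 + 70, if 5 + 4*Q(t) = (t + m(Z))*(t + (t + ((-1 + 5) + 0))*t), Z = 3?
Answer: -150485/4 ≈ -37621.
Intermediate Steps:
m(x) = 1/(-2 + x)
Q(t) = -5/4 + (1 + t)*(t + t*(4 + t))/4 (Q(t) = -5/4 + ((t + 1/(-2 + 3))*(t + (t + ((-1 + 5) + 0))*t))/4 = -5/4 + ((t + 1/1)*(t + (t + (4 + 0))*t))/4 = -5/4 + ((t + 1)*(t + (t + 4)*t))/4 = -5/4 + ((1 + t)*(t + (4 + t)*t))/4 = -5/4 + ((1 + t)*(t + t*(4 + t)))/4 = -5/4 + (1 + t)*(t + t*(4 + t))/4)
Q(-16)*57 + 70 = (-5/4 + (¼)*(-16)³ + (3/2)*(-16)² + (5/4)*(-16))*57 + 70 = (-5/4 + (¼)*(-4096) + (3/2)*256 - 20)*57 + 70 = (-5/4 - 1024 + 384 - 20)*57 + 70 = -2645/4*57 + 70 = -150765/4 + 70 = -150485/4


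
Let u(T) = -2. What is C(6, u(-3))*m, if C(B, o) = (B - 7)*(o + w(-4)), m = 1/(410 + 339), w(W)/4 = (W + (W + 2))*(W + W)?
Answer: -190/749 ≈ -0.25367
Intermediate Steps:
w(W) = 8*W*(2 + 2*W) (w(W) = 4*((W + (W + 2))*(W + W)) = 4*((W + (2 + W))*(2*W)) = 4*((2 + 2*W)*(2*W)) = 4*(2*W*(2 + 2*W)) = 8*W*(2 + 2*W))
m = 1/749 ≈ 0.0013351
C(B, o) = (-7 + B)*(192 + o) (C(B, o) = (B - 7)*(o + 16*(-4)*(1 - 4)) = (-7 + B)*(o + 16*(-4)*(-3)) = (-7 + B)*(o + 192) = (-7 + B)*(192 + o))
C(6, u(-3))*m = (-1344 - 7*(-2) + 192*6 + 6*(-2))*(1/749) = (-1344 + 14 + 1152 - 12)*(1/749) = -190*1/749 = -190/749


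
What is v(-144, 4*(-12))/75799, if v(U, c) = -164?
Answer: -164/75799 ≈ -0.0021636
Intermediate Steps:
v(-144, 4*(-12))/75799 = -164/75799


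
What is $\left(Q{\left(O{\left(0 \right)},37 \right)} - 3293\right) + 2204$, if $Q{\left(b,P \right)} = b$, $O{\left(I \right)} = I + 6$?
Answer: $-1083$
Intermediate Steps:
$O{\left(I \right)} = 6 + I$
$\left(Q{\left(O{\left(0 \right)},37 \right)} - 3293\right) + 2204 = \left(\left(6 + 0\right) - 3293\right) + 2204 = \left(6 - 3293\right) + 2204 = -3287 + 2204 = -1083$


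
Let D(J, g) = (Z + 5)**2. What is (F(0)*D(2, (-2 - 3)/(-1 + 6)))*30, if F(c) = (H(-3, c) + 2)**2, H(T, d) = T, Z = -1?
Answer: 480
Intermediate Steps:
F(c) = 1 (F(c) = (-3 + 2)**2 = (-1)**2 = 1)
D(J, g) = 16 (D(J, g) = (-1 + 5)**2 = 4**2 = 16)
(F(0)*D(2, (-2 - 3)/(-1 + 6)))*30 = (1*16)*30 = 16*30 = 480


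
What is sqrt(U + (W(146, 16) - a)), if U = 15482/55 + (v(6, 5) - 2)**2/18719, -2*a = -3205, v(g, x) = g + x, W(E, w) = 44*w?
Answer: I*sqrt(2616008652151510)/2059090 ≈ 24.84*I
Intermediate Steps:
a = 3205/2 (a = -1/2*(-3205) = 3205/2 ≈ 1602.5)
U = 289812013/1029545 (U = 15482/55 + ((6 + 5) - 2)**2/18719 = 15482*(1/55) + (11 - 2)**2*(1/18719) = 15482/55 + 9**2*(1/18719) = 15482/55 + 81*(1/18719) = 15482/55 + 81/18719 = 289812013/1029545 ≈ 281.50)
sqrt(U + (W(146, 16) - a)) = sqrt(289812013/1029545 + (44*16 - 1*3205/2)) = sqrt(289812013/1029545 + (704 - 3205/2)) = sqrt(289812013/1029545 - 1797/2) = sqrt(-1270468339/2059090) = I*sqrt(2616008652151510)/2059090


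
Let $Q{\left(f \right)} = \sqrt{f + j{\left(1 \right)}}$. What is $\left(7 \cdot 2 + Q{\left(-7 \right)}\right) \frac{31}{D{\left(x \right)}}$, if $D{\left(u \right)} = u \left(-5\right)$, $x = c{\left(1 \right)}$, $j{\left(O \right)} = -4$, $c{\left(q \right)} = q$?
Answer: $- \frac{434}{5} - \frac{31 i \sqrt{11}}{5} \approx -86.8 - 20.563 i$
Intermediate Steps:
$x = 1$
$D{\left(u \right)} = - 5 u$
$Q{\left(f \right)} = \sqrt{-4 + f}$ ($Q{\left(f \right)} = \sqrt{f - 4} = \sqrt{-4 + f}$)
$\left(7 \cdot 2 + Q{\left(-7 \right)}\right) \frac{31}{D{\left(x \right)}} = \left(7 \cdot 2 + \sqrt{-4 - 7}\right) \frac{31}{\left(-5\right) 1} = \left(14 + \sqrt{-11}\right) \frac{31}{-5} = \left(14 + i \sqrt{11}\right) 31 \left(- \frac{1}{5}\right) = \left(14 + i \sqrt{11}\right) \left(- \frac{31}{5}\right) = - \frac{434}{5} - \frac{31 i \sqrt{11}}{5}$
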